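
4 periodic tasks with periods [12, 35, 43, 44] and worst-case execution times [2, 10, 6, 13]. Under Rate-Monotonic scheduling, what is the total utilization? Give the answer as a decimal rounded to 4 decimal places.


Compute individual utilizations (exact fractions):
  Task 1: C/T = 2/12 = 1/6 (approx. 0.1667)
  Task 2: C/T = 10/35 = 2/7 (approx. 0.2857)
  Task 3: C/T = 6/43 (approx. 0.1395)
  Task 4: C/T = 13/44 (approx. 0.2955)
Total utilization U = 1/6 + 2/7 + 6/43 + 13/44 = 35257/39732
Rounded to 4 decimal places: U = 0.8874
RM (Liu & Layland) bound for 4 tasks = 0.756828; compare with U = 35257/39732 (approx. 0.887370)
bound < U <= 1, so the RM sufficient condition is not met (inconclusive; an exact test such as response-time analysis is needed).

0.8874


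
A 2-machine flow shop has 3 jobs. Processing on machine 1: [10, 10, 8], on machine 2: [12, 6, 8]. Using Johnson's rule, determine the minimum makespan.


Apply Johnson's rule:
  Group 1 (a <= b): [(3, 8, 8), (1, 10, 12)]
  Group 2 (a > b): [(2, 10, 6)]
Optimal job order: [3, 1, 2]
Schedule:
  Job 3: M1 done at 8, M2 done at 16
  Job 1: M1 done at 18, M2 done at 30
  Job 2: M1 done at 28, M2 done at 36
Makespan = 36

36


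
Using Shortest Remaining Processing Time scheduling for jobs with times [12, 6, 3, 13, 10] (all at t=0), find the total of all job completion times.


Since all jobs arrive at t=0, SRPT equals SPT ordering.
SPT order: [3, 6, 10, 12, 13]
Completion times:
  Job 1: p=3, C=3
  Job 2: p=6, C=9
  Job 3: p=10, C=19
  Job 4: p=12, C=31
  Job 5: p=13, C=44
Total completion time = 3 + 9 + 19 + 31 + 44 = 106

106


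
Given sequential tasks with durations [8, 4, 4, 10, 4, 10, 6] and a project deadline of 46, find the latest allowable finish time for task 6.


LF(activity 6) = deadline - sum of successor durations
Successors: activities 7 through 7 with durations [6]
Sum of successor durations = 6
LF = 46 - 6 = 40

40


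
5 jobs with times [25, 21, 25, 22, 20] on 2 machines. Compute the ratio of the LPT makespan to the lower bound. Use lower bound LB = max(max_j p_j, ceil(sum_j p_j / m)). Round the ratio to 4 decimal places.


LPT order: [25, 25, 22, 21, 20]
Machine loads after assignment: [47, 66]
LPT makespan = 66
Lower bound = max(max_job, ceil(total/2)) = max(25, 57) = 57
Ratio = 66 / 57 = 1.1579

1.1579


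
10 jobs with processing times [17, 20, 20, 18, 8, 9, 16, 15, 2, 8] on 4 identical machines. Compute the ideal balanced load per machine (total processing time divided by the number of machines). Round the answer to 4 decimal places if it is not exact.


Total processing time = 17 + 20 + 20 + 18 + 8 + 9 + 16 + 15 + 2 + 8 = 133
Number of machines = 4
Ideal balanced load = 133 / 4 = 33.25

33.25


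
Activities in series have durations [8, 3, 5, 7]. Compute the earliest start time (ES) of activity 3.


Activity 3 starts after activities 1 through 2 complete.
Predecessor durations: [8, 3]
ES = 8 + 3 = 11

11


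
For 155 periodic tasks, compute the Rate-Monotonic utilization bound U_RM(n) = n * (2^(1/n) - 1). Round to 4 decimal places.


Compute 2^(1/155) = 1.0044819312
Subtract 1: 1.0044819312 - 1 = 0.0044819312
Multiply by n: 155 * 0.0044819312 = 0.6946993360
Round to 4 dp: 0.6947

0.6947


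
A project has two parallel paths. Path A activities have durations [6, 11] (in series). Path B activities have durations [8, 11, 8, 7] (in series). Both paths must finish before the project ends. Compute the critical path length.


Path A total = 6 + 11 = 17
Path B total = 8 + 11 + 8 + 7 = 34
Critical path = longest path = max(17, 34) = 34

34


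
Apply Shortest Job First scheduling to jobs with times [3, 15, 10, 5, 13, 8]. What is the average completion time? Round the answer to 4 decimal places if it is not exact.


SJF order (ascending): [3, 5, 8, 10, 13, 15]
Completion times:
  Job 1: burst=3, C=3
  Job 2: burst=5, C=8
  Job 3: burst=8, C=16
  Job 4: burst=10, C=26
  Job 5: burst=13, C=39
  Job 6: burst=15, C=54
Average completion = 146/6 = 24.3333

24.3333


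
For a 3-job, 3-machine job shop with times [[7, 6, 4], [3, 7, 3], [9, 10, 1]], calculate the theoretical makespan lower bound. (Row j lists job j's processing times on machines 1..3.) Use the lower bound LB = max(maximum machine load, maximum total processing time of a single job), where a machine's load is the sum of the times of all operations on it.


Machine loads:
  Machine 1: 7 + 3 + 9 = 19
  Machine 2: 6 + 7 + 10 = 23
  Machine 3: 4 + 3 + 1 = 8
Max machine load = 23
Job totals:
  Job 1: 17
  Job 2: 13
  Job 3: 20
Max job total = 20
Lower bound = max(23, 20) = 23

23


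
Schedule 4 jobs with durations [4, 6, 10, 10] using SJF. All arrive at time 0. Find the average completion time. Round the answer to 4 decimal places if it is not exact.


SJF order (ascending): [4, 6, 10, 10]
Completion times:
  Job 1: burst=4, C=4
  Job 2: burst=6, C=10
  Job 3: burst=10, C=20
  Job 4: burst=10, C=30
Average completion = 64/4 = 16.0

16.0


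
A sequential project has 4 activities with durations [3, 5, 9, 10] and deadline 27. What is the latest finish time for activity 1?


LF(activity 1) = deadline - sum of successor durations
Successors: activities 2 through 4 with durations [5, 9, 10]
Sum of successor durations = 24
LF = 27 - 24 = 3

3


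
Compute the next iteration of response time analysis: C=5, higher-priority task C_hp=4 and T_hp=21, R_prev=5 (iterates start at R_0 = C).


R_next = C + ceil(R_prev / T_hp) * C_hp
ceil(5 / 21) = ceil(0.2381) = 1
Interference = 1 * 4 = 4
R_next = 5 + 4 = 9

9


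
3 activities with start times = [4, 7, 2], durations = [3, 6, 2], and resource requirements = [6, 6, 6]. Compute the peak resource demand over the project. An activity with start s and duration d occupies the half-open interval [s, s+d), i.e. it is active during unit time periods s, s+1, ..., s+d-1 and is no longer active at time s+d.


Each activity i is active on [start_i, start_i + duration_i).
Compute total resource usage per time slot:
  t=0: active resources = [], total = 0
  t=1: active resources = [], total = 0
  t=2: active resources = [6], total = 6
  t=3: active resources = [6], total = 6
  t=4: active resources = [6], total = 6
  t=5: active resources = [6], total = 6
  t=6: active resources = [6], total = 6
  t=7: active resources = [6], total = 6
  t=8: active resources = [6], total = 6
  t=9: active resources = [6], total = 6
  t=10: active resources = [6], total = 6
  t=11: active resources = [6], total = 6
  t=12: active resources = [6], total = 6
Peak resource demand = 6

6


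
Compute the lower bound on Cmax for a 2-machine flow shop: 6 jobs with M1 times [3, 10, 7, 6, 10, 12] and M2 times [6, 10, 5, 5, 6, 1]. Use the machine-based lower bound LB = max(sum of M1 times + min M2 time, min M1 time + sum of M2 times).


LB1 = sum(M1 times) + min(M2 times) = 48 + 1 = 49
LB2 = min(M1 times) + sum(M2 times) = 3 + 33 = 36
Lower bound = max(LB1, LB2) = max(49, 36) = 49

49


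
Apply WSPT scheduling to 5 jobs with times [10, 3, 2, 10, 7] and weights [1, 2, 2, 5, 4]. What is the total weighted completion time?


Compute p/w ratios and sort ascending (WSPT): [(2, 2), (3, 2), (7, 4), (10, 5), (10, 1)]
Compute weighted completion times:
  Job (p=2,w=2): C=2, w*C=2*2=4
  Job (p=3,w=2): C=5, w*C=2*5=10
  Job (p=7,w=4): C=12, w*C=4*12=48
  Job (p=10,w=5): C=22, w*C=5*22=110
  Job (p=10,w=1): C=32, w*C=1*32=32
Total weighted completion time = 204

204


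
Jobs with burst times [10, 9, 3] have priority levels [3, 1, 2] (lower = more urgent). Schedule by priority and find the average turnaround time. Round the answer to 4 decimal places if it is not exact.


Sort by priority (ascending = highest first):
Order: [(1, 9), (2, 3), (3, 10)]
Completion times:
  Priority 1, burst=9, C=9
  Priority 2, burst=3, C=12
  Priority 3, burst=10, C=22
Average turnaround = 43/3 = 14.3333

14.3333


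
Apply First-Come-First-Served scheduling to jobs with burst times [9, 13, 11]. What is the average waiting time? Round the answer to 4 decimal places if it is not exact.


FCFS order (as given): [9, 13, 11]
Waiting times:
  Job 1: wait = 0
  Job 2: wait = 9
  Job 3: wait = 22
Sum of waiting times = 31
Average waiting time = 31/3 = 10.3333

10.3333


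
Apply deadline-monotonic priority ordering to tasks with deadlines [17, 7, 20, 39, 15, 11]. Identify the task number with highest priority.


Sort tasks by relative deadline (ascending):
  Task 2: deadline = 7
  Task 6: deadline = 11
  Task 5: deadline = 15
  Task 1: deadline = 17
  Task 3: deadline = 20
  Task 4: deadline = 39
Priority order (highest first): [2, 6, 5, 1, 3, 4]
Highest priority task = 2

2


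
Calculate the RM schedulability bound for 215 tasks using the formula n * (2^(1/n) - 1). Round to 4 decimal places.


Compute 2^(1/215) = 1.0032291429
Subtract 1: 1.0032291429 - 1 = 0.0032291429
Multiply by n: 215 * 0.0032291429 = 0.6942657235
Round to 4 dp: 0.6943

0.6943


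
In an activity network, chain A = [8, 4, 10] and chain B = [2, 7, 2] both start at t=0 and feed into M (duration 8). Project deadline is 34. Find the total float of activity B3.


Forward pass: ES(B3) = sum of predecessors on chain B = 9
EF = ES + duration = 9 + 2 = 11
Backward pass: LF(M) = deadline = 34; LS(M) = 34 - 8 = 26
LF(B3) = LS(M) - sum(successors on chain B) = 26 - 0 = 26
LS = LF - duration = 26 - 2 = 24
Total float = LS - ES = 24 - 9 = 15

15


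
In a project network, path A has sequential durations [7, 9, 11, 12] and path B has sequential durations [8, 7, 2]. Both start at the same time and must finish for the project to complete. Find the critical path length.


Path A total = 7 + 9 + 11 + 12 = 39
Path B total = 8 + 7 + 2 = 17
Critical path = longest path = max(39, 17) = 39

39


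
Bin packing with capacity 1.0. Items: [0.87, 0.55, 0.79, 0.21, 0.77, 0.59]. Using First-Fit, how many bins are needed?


Place items sequentially using First-Fit:
  Item 0.87 -> new Bin 1
  Item 0.55 -> new Bin 2
  Item 0.79 -> new Bin 3
  Item 0.21 -> Bin 2 (now 0.76)
  Item 0.77 -> new Bin 4
  Item 0.59 -> new Bin 5
Total bins used = 5

5


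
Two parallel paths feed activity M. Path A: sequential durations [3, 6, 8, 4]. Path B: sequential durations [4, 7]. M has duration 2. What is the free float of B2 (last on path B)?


ES(B2) = sum of predecessors on chain B = 4
EF(B2) = ES + duration = 4 + 7 = 11
Successor of B2 is M. ES(M) = max(sum(A), sum(B)) = max(21, 11) = 21
Free float = ES(successor) - EF(current) = 21 - 11 = 10

10


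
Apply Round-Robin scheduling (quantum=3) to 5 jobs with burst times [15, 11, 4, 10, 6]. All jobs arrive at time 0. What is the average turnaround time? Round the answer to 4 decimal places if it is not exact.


Time quantum = 3
Execution trace:
  J1 runs 3 units, time = 3
  J2 runs 3 units, time = 6
  J3 runs 3 units, time = 9
  J4 runs 3 units, time = 12
  J5 runs 3 units, time = 15
  J1 runs 3 units, time = 18
  J2 runs 3 units, time = 21
  J3 runs 1 units, time = 22
  J4 runs 3 units, time = 25
  J5 runs 3 units, time = 28
  J1 runs 3 units, time = 31
  J2 runs 3 units, time = 34
  J4 runs 3 units, time = 37
  J1 runs 3 units, time = 40
  J2 runs 2 units, time = 42
  J4 runs 1 units, time = 43
  J1 runs 3 units, time = 46
Finish times: [46, 42, 22, 43, 28]
Average turnaround = 181/5 = 36.2

36.2


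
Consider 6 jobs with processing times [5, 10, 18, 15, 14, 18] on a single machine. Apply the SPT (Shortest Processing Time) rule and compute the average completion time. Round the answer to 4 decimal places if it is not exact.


Sort jobs by processing time (SPT order): [5, 10, 14, 15, 18, 18]
Compute completion times sequentially:
  Job 1: processing = 5, completes at 5
  Job 2: processing = 10, completes at 15
  Job 3: processing = 14, completes at 29
  Job 4: processing = 15, completes at 44
  Job 5: processing = 18, completes at 62
  Job 6: processing = 18, completes at 80
Sum of completion times = 235
Average completion time = 235/6 = 39.1667

39.1667


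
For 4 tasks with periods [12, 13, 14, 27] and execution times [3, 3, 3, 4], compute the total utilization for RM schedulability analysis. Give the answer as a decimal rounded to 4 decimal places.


Compute individual utilizations (exact fractions):
  Task 1: C/T = 3/12 = 1/4 (approx. 0.25)
  Task 2: C/T = 3/13 (approx. 0.2308)
  Task 3: C/T = 3/14 (approx. 0.2143)
  Task 4: C/T = 4/27 (approx. 0.1481)
Total utilization U = 1/4 + 3/13 + 3/14 + 4/27 = 8287/9828
Rounded to 4 decimal places: U = 0.8432
RM (Liu & Layland) bound for 4 tasks = 0.756828; compare with U = 8287/9828 (approx. 0.843203)
bound < U <= 1, so the RM sufficient condition is not met (inconclusive; an exact test such as response-time analysis is needed).

0.8432


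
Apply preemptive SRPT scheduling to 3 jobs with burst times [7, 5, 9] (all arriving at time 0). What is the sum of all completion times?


Since all jobs arrive at t=0, SRPT equals SPT ordering.
SPT order: [5, 7, 9]
Completion times:
  Job 1: p=5, C=5
  Job 2: p=7, C=12
  Job 3: p=9, C=21
Total completion time = 5 + 12 + 21 = 38

38


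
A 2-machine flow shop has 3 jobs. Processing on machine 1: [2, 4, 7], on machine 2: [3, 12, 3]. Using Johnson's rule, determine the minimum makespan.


Apply Johnson's rule:
  Group 1 (a <= b): [(1, 2, 3), (2, 4, 12)]
  Group 2 (a > b): [(3, 7, 3)]
Optimal job order: [1, 2, 3]
Schedule:
  Job 1: M1 done at 2, M2 done at 5
  Job 2: M1 done at 6, M2 done at 18
  Job 3: M1 done at 13, M2 done at 21
Makespan = 21

21


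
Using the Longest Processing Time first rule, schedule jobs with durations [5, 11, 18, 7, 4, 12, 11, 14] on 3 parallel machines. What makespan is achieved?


Sort jobs in decreasing order (LPT): [18, 14, 12, 11, 11, 7, 5, 4]
Assign each job to the least loaded machine:
  Machine 1: jobs [18, 7, 4], load = 29
  Machine 2: jobs [14, 11], load = 25
  Machine 3: jobs [12, 11, 5], load = 28
Makespan = max load = 29

29


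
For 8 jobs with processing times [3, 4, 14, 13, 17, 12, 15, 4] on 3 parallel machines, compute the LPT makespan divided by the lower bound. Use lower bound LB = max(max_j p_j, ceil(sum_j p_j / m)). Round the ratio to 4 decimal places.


LPT order: [17, 15, 14, 13, 12, 4, 4, 3]
Machine loads after assignment: [28, 27, 27]
LPT makespan = 28
Lower bound = max(max_job, ceil(total/3)) = max(17, 28) = 28
Ratio = 28 / 28 = 1.0

1.0


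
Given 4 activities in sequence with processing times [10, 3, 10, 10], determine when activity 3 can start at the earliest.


Activity 3 starts after activities 1 through 2 complete.
Predecessor durations: [10, 3]
ES = 10 + 3 = 13

13


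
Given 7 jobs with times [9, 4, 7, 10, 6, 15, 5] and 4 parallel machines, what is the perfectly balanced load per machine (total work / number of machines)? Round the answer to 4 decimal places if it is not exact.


Total processing time = 9 + 4 + 7 + 10 + 6 + 15 + 5 = 56
Number of machines = 4
Ideal balanced load = 56 / 4 = 14.0

14.0


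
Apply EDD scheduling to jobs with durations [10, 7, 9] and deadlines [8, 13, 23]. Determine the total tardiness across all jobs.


Sort by due date (EDD order): [(10, 8), (7, 13), (9, 23)]
Compute completion times and tardiness:
  Job 1: p=10, d=8, C=10, tardiness=max(0,10-8)=2
  Job 2: p=7, d=13, C=17, tardiness=max(0,17-13)=4
  Job 3: p=9, d=23, C=26, tardiness=max(0,26-23)=3
Total tardiness = 9

9


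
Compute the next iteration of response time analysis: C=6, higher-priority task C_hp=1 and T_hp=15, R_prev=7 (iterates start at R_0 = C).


R_next = C + ceil(R_prev / T_hp) * C_hp
ceil(7 / 15) = ceil(0.4667) = 1
Interference = 1 * 1 = 1
R_next = 6 + 1 = 7
R_next = R_prev, so the iteration has converged (response time = 7).

7


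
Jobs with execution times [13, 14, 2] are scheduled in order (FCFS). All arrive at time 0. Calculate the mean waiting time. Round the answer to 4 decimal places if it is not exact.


FCFS order (as given): [13, 14, 2]
Waiting times:
  Job 1: wait = 0
  Job 2: wait = 13
  Job 3: wait = 27
Sum of waiting times = 40
Average waiting time = 40/3 = 13.3333

13.3333


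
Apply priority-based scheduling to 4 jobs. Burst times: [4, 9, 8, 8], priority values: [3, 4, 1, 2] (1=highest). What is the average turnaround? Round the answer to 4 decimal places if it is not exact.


Sort by priority (ascending = highest first):
Order: [(1, 8), (2, 8), (3, 4), (4, 9)]
Completion times:
  Priority 1, burst=8, C=8
  Priority 2, burst=8, C=16
  Priority 3, burst=4, C=20
  Priority 4, burst=9, C=29
Average turnaround = 73/4 = 18.25

18.25


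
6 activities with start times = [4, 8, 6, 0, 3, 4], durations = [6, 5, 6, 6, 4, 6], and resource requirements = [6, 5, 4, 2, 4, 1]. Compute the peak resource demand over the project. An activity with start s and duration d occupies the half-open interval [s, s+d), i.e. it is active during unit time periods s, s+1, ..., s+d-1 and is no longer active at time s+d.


Each activity i is active on [start_i, start_i + duration_i).
Compute total resource usage per time slot:
  t=0: active resources = [2], total = 2
  t=1: active resources = [2], total = 2
  t=2: active resources = [2], total = 2
  t=3: active resources = [2, 4], total = 6
  t=4: active resources = [6, 2, 4, 1], total = 13
  t=5: active resources = [6, 2, 4, 1], total = 13
  t=6: active resources = [6, 4, 4, 1], total = 15
  t=7: active resources = [6, 4, 1], total = 11
  t=8: active resources = [6, 5, 4, 1], total = 16
  t=9: active resources = [6, 5, 4, 1], total = 16
  t=10: active resources = [5, 4], total = 9
  t=11: active resources = [5, 4], total = 9
  t=12: active resources = [5], total = 5
Peak resource demand = 16

16


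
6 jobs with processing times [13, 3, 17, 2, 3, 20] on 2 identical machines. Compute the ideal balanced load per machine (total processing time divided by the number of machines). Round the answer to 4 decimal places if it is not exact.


Total processing time = 13 + 3 + 17 + 2 + 3 + 20 = 58
Number of machines = 2
Ideal balanced load = 58 / 2 = 29.0

29.0


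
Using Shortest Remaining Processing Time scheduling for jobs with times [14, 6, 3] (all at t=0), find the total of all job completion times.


Since all jobs arrive at t=0, SRPT equals SPT ordering.
SPT order: [3, 6, 14]
Completion times:
  Job 1: p=3, C=3
  Job 2: p=6, C=9
  Job 3: p=14, C=23
Total completion time = 3 + 9 + 23 = 35

35


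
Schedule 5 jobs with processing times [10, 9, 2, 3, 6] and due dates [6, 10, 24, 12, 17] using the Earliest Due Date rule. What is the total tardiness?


Sort by due date (EDD order): [(10, 6), (9, 10), (3, 12), (6, 17), (2, 24)]
Compute completion times and tardiness:
  Job 1: p=10, d=6, C=10, tardiness=max(0,10-6)=4
  Job 2: p=9, d=10, C=19, tardiness=max(0,19-10)=9
  Job 3: p=3, d=12, C=22, tardiness=max(0,22-12)=10
  Job 4: p=6, d=17, C=28, tardiness=max(0,28-17)=11
  Job 5: p=2, d=24, C=30, tardiness=max(0,30-24)=6
Total tardiness = 40

40


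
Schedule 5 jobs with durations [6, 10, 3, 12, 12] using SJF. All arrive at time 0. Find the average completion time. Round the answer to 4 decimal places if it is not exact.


SJF order (ascending): [3, 6, 10, 12, 12]
Completion times:
  Job 1: burst=3, C=3
  Job 2: burst=6, C=9
  Job 3: burst=10, C=19
  Job 4: burst=12, C=31
  Job 5: burst=12, C=43
Average completion = 105/5 = 21.0

21.0


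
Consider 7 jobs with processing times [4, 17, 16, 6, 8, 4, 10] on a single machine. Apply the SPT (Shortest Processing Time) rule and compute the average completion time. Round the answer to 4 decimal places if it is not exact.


Sort jobs by processing time (SPT order): [4, 4, 6, 8, 10, 16, 17]
Compute completion times sequentially:
  Job 1: processing = 4, completes at 4
  Job 2: processing = 4, completes at 8
  Job 3: processing = 6, completes at 14
  Job 4: processing = 8, completes at 22
  Job 5: processing = 10, completes at 32
  Job 6: processing = 16, completes at 48
  Job 7: processing = 17, completes at 65
Sum of completion times = 193
Average completion time = 193/7 = 27.5714

27.5714


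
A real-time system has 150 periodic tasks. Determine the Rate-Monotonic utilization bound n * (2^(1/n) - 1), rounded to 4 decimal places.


Compute 2^(1/150) = 1.0046316744
Subtract 1: 1.0046316744 - 1 = 0.0046316744
Multiply by n: 150 * 0.0046316744 = 0.6947511600
Round to 4 dp: 0.6948

0.6948


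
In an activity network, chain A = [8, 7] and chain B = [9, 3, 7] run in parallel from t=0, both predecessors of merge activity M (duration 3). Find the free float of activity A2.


ES(A2) = sum of predecessors on chain A = 8
EF(A2) = ES + duration = 8 + 7 = 15
Successor of A2 is M. ES(M) = max(sum(A), sum(B)) = max(15, 19) = 19
Free float = ES(successor) - EF(current) = 19 - 15 = 4

4


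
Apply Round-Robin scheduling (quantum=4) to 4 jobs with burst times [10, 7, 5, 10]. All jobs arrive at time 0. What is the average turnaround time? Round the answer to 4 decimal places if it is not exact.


Time quantum = 4
Execution trace:
  J1 runs 4 units, time = 4
  J2 runs 4 units, time = 8
  J3 runs 4 units, time = 12
  J4 runs 4 units, time = 16
  J1 runs 4 units, time = 20
  J2 runs 3 units, time = 23
  J3 runs 1 units, time = 24
  J4 runs 4 units, time = 28
  J1 runs 2 units, time = 30
  J4 runs 2 units, time = 32
Finish times: [30, 23, 24, 32]
Average turnaround = 109/4 = 27.25

27.25


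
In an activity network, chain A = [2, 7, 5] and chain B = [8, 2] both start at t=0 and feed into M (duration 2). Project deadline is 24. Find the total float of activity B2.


Forward pass: ES(B2) = sum of predecessors on chain B = 8
EF = ES + duration = 8 + 2 = 10
Backward pass: LF(M) = deadline = 24; LS(M) = 24 - 2 = 22
LF(B2) = LS(M) - sum(successors on chain B) = 22 - 0 = 22
LS = LF - duration = 22 - 2 = 20
Total float = LS - ES = 20 - 8 = 12

12


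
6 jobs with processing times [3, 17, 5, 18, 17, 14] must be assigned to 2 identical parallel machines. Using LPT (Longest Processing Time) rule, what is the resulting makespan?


Sort jobs in decreasing order (LPT): [18, 17, 17, 14, 5, 3]
Assign each job to the least loaded machine:
  Machine 1: jobs [18, 14, 5], load = 37
  Machine 2: jobs [17, 17, 3], load = 37
Makespan = max load = 37

37


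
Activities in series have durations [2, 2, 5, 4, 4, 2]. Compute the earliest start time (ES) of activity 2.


Activity 2 starts after activities 1 through 1 complete.
Predecessor durations: [2]
ES = 2 = 2

2


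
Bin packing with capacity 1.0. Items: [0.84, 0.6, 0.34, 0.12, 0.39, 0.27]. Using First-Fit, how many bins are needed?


Place items sequentially using First-Fit:
  Item 0.84 -> new Bin 1
  Item 0.6 -> new Bin 2
  Item 0.34 -> Bin 2 (now 0.94)
  Item 0.12 -> Bin 1 (now 0.96)
  Item 0.39 -> new Bin 3
  Item 0.27 -> Bin 3 (now 0.66)
Total bins used = 3

3


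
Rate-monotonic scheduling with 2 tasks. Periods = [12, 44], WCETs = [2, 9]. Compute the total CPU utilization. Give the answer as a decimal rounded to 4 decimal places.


Compute individual utilizations (exact fractions):
  Task 1: C/T = 2/12 = 1/6 (approx. 0.1667)
  Task 2: C/T = 9/44 (approx. 0.2045)
Total utilization U = 1/6 + 9/44 = 49/132
Rounded to 4 decimal places: U = 0.3712
RM (Liu & Layland) bound for 2 tasks = 0.828427; compare with U = 49/132 (approx. 0.371212)
U <= bound, so schedulable by RM sufficient condition.

0.3712


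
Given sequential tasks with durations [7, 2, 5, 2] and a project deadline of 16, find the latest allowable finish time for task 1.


LF(activity 1) = deadline - sum of successor durations
Successors: activities 2 through 4 with durations [2, 5, 2]
Sum of successor durations = 9
LF = 16 - 9 = 7

7


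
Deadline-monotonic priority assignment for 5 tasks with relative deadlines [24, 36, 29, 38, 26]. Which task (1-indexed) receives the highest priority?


Sort tasks by relative deadline (ascending):
  Task 1: deadline = 24
  Task 5: deadline = 26
  Task 3: deadline = 29
  Task 2: deadline = 36
  Task 4: deadline = 38
Priority order (highest first): [1, 5, 3, 2, 4]
Highest priority task = 1

1


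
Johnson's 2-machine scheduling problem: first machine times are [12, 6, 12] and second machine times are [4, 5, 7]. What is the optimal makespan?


Apply Johnson's rule:
  Group 1 (a <= b): []
  Group 2 (a > b): [(3, 12, 7), (2, 6, 5), (1, 12, 4)]
Optimal job order: [3, 2, 1]
Schedule:
  Job 3: M1 done at 12, M2 done at 19
  Job 2: M1 done at 18, M2 done at 24
  Job 1: M1 done at 30, M2 done at 34
Makespan = 34

34


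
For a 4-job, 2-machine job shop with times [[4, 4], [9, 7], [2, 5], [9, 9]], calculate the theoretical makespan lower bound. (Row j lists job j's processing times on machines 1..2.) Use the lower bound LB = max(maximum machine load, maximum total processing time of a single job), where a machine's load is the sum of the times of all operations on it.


Machine loads:
  Machine 1: 4 + 9 + 2 + 9 = 24
  Machine 2: 4 + 7 + 5 + 9 = 25
Max machine load = 25
Job totals:
  Job 1: 8
  Job 2: 16
  Job 3: 7
  Job 4: 18
Max job total = 18
Lower bound = max(25, 18) = 25

25


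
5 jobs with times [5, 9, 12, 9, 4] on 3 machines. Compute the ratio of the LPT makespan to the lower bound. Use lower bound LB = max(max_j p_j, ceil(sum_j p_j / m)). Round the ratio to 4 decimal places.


LPT order: [12, 9, 9, 5, 4]
Machine loads after assignment: [12, 14, 13]
LPT makespan = 14
Lower bound = max(max_job, ceil(total/3)) = max(12, 13) = 13
Ratio = 14 / 13 = 1.0769

1.0769


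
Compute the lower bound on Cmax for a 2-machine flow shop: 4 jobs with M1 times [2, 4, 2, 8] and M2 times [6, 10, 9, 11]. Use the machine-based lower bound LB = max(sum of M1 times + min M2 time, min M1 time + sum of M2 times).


LB1 = sum(M1 times) + min(M2 times) = 16 + 6 = 22
LB2 = min(M1 times) + sum(M2 times) = 2 + 36 = 38
Lower bound = max(LB1, LB2) = max(22, 38) = 38

38


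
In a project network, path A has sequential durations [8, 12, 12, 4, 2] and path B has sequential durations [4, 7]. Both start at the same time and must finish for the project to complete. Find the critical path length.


Path A total = 8 + 12 + 12 + 4 + 2 = 38
Path B total = 4 + 7 = 11
Critical path = longest path = max(38, 11) = 38

38


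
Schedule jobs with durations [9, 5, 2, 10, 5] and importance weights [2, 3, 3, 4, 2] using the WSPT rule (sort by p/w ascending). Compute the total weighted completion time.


Compute p/w ratios and sort ascending (WSPT): [(2, 3), (5, 3), (10, 4), (5, 2), (9, 2)]
Compute weighted completion times:
  Job (p=2,w=3): C=2, w*C=3*2=6
  Job (p=5,w=3): C=7, w*C=3*7=21
  Job (p=10,w=4): C=17, w*C=4*17=68
  Job (p=5,w=2): C=22, w*C=2*22=44
  Job (p=9,w=2): C=31, w*C=2*31=62
Total weighted completion time = 201

201


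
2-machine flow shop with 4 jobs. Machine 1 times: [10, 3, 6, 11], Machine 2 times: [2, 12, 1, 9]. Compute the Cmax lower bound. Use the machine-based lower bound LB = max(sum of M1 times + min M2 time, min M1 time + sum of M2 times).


LB1 = sum(M1 times) + min(M2 times) = 30 + 1 = 31
LB2 = min(M1 times) + sum(M2 times) = 3 + 24 = 27
Lower bound = max(LB1, LB2) = max(31, 27) = 31

31


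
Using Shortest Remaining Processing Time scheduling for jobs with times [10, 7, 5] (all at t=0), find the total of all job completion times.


Since all jobs arrive at t=0, SRPT equals SPT ordering.
SPT order: [5, 7, 10]
Completion times:
  Job 1: p=5, C=5
  Job 2: p=7, C=12
  Job 3: p=10, C=22
Total completion time = 5 + 12 + 22 = 39

39


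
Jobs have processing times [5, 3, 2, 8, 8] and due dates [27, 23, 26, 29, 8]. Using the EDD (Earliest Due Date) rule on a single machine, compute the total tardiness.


Sort by due date (EDD order): [(8, 8), (3, 23), (2, 26), (5, 27), (8, 29)]
Compute completion times and tardiness:
  Job 1: p=8, d=8, C=8, tardiness=max(0,8-8)=0
  Job 2: p=3, d=23, C=11, tardiness=max(0,11-23)=0
  Job 3: p=2, d=26, C=13, tardiness=max(0,13-26)=0
  Job 4: p=5, d=27, C=18, tardiness=max(0,18-27)=0
  Job 5: p=8, d=29, C=26, tardiness=max(0,26-29)=0
Total tardiness = 0

0


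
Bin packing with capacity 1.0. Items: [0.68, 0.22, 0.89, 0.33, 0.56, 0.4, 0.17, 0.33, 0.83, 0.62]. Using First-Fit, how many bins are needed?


Place items sequentially using First-Fit:
  Item 0.68 -> new Bin 1
  Item 0.22 -> Bin 1 (now 0.9)
  Item 0.89 -> new Bin 2
  Item 0.33 -> new Bin 3
  Item 0.56 -> Bin 3 (now 0.89)
  Item 0.4 -> new Bin 4
  Item 0.17 -> Bin 4 (now 0.57)
  Item 0.33 -> Bin 4 (now 0.9)
  Item 0.83 -> new Bin 5
  Item 0.62 -> new Bin 6
Total bins used = 6

6


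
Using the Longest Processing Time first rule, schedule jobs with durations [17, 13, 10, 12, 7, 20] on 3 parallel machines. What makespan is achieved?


Sort jobs in decreasing order (LPT): [20, 17, 13, 12, 10, 7]
Assign each job to the least loaded machine:
  Machine 1: jobs [20, 7], load = 27
  Machine 2: jobs [17, 10], load = 27
  Machine 3: jobs [13, 12], load = 25
Makespan = max load = 27

27


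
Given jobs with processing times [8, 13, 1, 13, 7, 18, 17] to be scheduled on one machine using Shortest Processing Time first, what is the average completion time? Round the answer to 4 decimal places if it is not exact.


Sort jobs by processing time (SPT order): [1, 7, 8, 13, 13, 17, 18]
Compute completion times sequentially:
  Job 1: processing = 1, completes at 1
  Job 2: processing = 7, completes at 8
  Job 3: processing = 8, completes at 16
  Job 4: processing = 13, completes at 29
  Job 5: processing = 13, completes at 42
  Job 6: processing = 17, completes at 59
  Job 7: processing = 18, completes at 77
Sum of completion times = 232
Average completion time = 232/7 = 33.1429

33.1429


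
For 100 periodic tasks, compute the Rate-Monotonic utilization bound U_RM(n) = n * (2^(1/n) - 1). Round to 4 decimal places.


Compute 2^(1/100) = 1.0069555501
Subtract 1: 1.0069555501 - 1 = 0.0069555501
Multiply by n: 100 * 0.0069555501 = 0.6955550100
Round to 4 dp: 0.6956

0.6956


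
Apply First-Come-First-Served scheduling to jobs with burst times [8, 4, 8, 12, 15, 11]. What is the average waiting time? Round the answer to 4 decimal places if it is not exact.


FCFS order (as given): [8, 4, 8, 12, 15, 11]
Waiting times:
  Job 1: wait = 0
  Job 2: wait = 8
  Job 3: wait = 12
  Job 4: wait = 20
  Job 5: wait = 32
  Job 6: wait = 47
Sum of waiting times = 119
Average waiting time = 119/6 = 19.8333

19.8333


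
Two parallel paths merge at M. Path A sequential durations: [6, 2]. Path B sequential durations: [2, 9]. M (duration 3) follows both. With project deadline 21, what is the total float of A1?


Forward pass: ES(A1) = sum of predecessors on chain A = 0
EF = ES + duration = 0 + 6 = 6
Backward pass: LF(M) = deadline = 21; LS(M) = 21 - 3 = 18
LF(A1) = LS(M) - sum(successors on chain A) = 18 - 2 = 16
LS = LF - duration = 16 - 6 = 10
Total float = LS - ES = 10 - 0 = 10

10


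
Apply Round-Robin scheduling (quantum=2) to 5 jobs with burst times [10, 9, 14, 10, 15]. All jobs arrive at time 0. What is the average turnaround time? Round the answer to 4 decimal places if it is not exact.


Time quantum = 2
Execution trace:
  J1 runs 2 units, time = 2
  J2 runs 2 units, time = 4
  J3 runs 2 units, time = 6
  J4 runs 2 units, time = 8
  J5 runs 2 units, time = 10
  J1 runs 2 units, time = 12
  J2 runs 2 units, time = 14
  J3 runs 2 units, time = 16
  J4 runs 2 units, time = 18
  J5 runs 2 units, time = 20
  J1 runs 2 units, time = 22
  J2 runs 2 units, time = 24
  J3 runs 2 units, time = 26
  J4 runs 2 units, time = 28
  J5 runs 2 units, time = 30
  J1 runs 2 units, time = 32
  J2 runs 2 units, time = 34
  J3 runs 2 units, time = 36
  J4 runs 2 units, time = 38
  J5 runs 2 units, time = 40
  J1 runs 2 units, time = 42
  J2 runs 1 units, time = 43
  J3 runs 2 units, time = 45
  J4 runs 2 units, time = 47
  J5 runs 2 units, time = 49
  J3 runs 2 units, time = 51
  J5 runs 2 units, time = 53
  J3 runs 2 units, time = 55
  J5 runs 2 units, time = 57
  J5 runs 1 units, time = 58
Finish times: [42, 43, 55, 47, 58]
Average turnaround = 245/5 = 49.0

49.0


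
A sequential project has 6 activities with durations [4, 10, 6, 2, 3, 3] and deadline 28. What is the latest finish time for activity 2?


LF(activity 2) = deadline - sum of successor durations
Successors: activities 3 through 6 with durations [6, 2, 3, 3]
Sum of successor durations = 14
LF = 28 - 14 = 14

14


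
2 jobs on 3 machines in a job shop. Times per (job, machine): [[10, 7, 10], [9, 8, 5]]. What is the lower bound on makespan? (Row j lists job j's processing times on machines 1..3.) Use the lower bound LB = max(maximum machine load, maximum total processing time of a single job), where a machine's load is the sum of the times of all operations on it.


Machine loads:
  Machine 1: 10 + 9 = 19
  Machine 2: 7 + 8 = 15
  Machine 3: 10 + 5 = 15
Max machine load = 19
Job totals:
  Job 1: 27
  Job 2: 22
Max job total = 27
Lower bound = max(19, 27) = 27

27


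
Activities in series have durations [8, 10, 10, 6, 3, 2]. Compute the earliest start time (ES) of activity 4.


Activity 4 starts after activities 1 through 3 complete.
Predecessor durations: [8, 10, 10]
ES = 8 + 10 + 10 = 28

28


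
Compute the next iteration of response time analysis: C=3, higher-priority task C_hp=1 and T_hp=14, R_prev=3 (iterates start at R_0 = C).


R_next = C + ceil(R_prev / T_hp) * C_hp
ceil(3 / 14) = ceil(0.2143) = 1
Interference = 1 * 1 = 1
R_next = 3 + 1 = 4

4


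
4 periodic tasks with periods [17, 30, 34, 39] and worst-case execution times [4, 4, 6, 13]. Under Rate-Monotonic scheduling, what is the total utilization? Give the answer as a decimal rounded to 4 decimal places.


Compute individual utilizations (exact fractions):
  Task 1: C/T = 4/17 (approx. 0.2353)
  Task 2: C/T = 4/30 = 2/15 (approx. 0.1333)
  Task 3: C/T = 6/34 = 3/17 (approx. 0.1765)
  Task 4: C/T = 13/39 = 1/3 (approx. 0.3333)
Total utilization U = 4/17 + 2/15 + 3/17 + 1/3 = 224/255
Rounded to 4 decimal places: U = 0.8784
RM (Liu & Layland) bound for 4 tasks = 0.756828; compare with U = 224/255 (approx. 0.878431)
bound < U <= 1, so the RM sufficient condition is not met (inconclusive; an exact test such as response-time analysis is needed).

0.8784


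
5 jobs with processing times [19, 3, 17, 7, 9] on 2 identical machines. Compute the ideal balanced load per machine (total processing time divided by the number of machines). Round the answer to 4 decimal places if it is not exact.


Total processing time = 19 + 3 + 17 + 7 + 9 = 55
Number of machines = 2
Ideal balanced load = 55 / 2 = 27.5

27.5


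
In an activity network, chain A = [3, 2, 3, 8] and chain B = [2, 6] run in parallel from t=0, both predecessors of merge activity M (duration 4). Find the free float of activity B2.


ES(B2) = sum of predecessors on chain B = 2
EF(B2) = ES + duration = 2 + 6 = 8
Successor of B2 is M. ES(M) = max(sum(A), sum(B)) = max(16, 8) = 16
Free float = ES(successor) - EF(current) = 16 - 8 = 8

8


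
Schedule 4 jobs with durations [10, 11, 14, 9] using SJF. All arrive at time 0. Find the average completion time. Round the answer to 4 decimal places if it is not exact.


SJF order (ascending): [9, 10, 11, 14]
Completion times:
  Job 1: burst=9, C=9
  Job 2: burst=10, C=19
  Job 3: burst=11, C=30
  Job 4: burst=14, C=44
Average completion = 102/4 = 25.5

25.5


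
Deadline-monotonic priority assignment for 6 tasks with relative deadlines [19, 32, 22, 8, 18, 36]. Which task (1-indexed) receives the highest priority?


Sort tasks by relative deadline (ascending):
  Task 4: deadline = 8
  Task 5: deadline = 18
  Task 1: deadline = 19
  Task 3: deadline = 22
  Task 2: deadline = 32
  Task 6: deadline = 36
Priority order (highest first): [4, 5, 1, 3, 2, 6]
Highest priority task = 4

4


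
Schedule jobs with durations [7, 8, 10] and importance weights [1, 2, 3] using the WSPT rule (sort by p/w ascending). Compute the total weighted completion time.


Compute p/w ratios and sort ascending (WSPT): [(10, 3), (8, 2), (7, 1)]
Compute weighted completion times:
  Job (p=10,w=3): C=10, w*C=3*10=30
  Job (p=8,w=2): C=18, w*C=2*18=36
  Job (p=7,w=1): C=25, w*C=1*25=25
Total weighted completion time = 91

91


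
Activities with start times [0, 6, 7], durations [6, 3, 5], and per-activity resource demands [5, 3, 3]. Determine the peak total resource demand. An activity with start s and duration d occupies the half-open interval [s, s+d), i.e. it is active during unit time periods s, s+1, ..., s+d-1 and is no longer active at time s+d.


Each activity i is active on [start_i, start_i + duration_i).
Compute total resource usage per time slot:
  t=0: active resources = [5], total = 5
  t=1: active resources = [5], total = 5
  t=2: active resources = [5], total = 5
  t=3: active resources = [5], total = 5
  t=4: active resources = [5], total = 5
  t=5: active resources = [5], total = 5
  t=6: active resources = [3], total = 3
  t=7: active resources = [3, 3], total = 6
  t=8: active resources = [3, 3], total = 6
  t=9: active resources = [3], total = 3
  t=10: active resources = [3], total = 3
  t=11: active resources = [3], total = 3
Peak resource demand = 6

6


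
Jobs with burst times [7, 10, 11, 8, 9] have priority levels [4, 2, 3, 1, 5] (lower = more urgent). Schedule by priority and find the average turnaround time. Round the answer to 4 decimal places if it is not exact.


Sort by priority (ascending = highest first):
Order: [(1, 8), (2, 10), (3, 11), (4, 7), (5, 9)]
Completion times:
  Priority 1, burst=8, C=8
  Priority 2, burst=10, C=18
  Priority 3, burst=11, C=29
  Priority 4, burst=7, C=36
  Priority 5, burst=9, C=45
Average turnaround = 136/5 = 27.2

27.2


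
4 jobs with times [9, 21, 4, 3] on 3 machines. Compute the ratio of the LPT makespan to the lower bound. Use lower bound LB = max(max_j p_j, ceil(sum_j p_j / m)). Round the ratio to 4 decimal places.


LPT order: [21, 9, 4, 3]
Machine loads after assignment: [21, 9, 7]
LPT makespan = 21
Lower bound = max(max_job, ceil(total/3)) = max(21, 13) = 21
Ratio = 21 / 21 = 1.0

1.0


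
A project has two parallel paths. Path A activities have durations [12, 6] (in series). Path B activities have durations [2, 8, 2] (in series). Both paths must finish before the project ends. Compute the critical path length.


Path A total = 12 + 6 = 18
Path B total = 2 + 8 + 2 = 12
Critical path = longest path = max(18, 12) = 18

18


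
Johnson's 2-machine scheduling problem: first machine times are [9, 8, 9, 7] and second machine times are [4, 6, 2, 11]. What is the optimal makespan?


Apply Johnson's rule:
  Group 1 (a <= b): [(4, 7, 11)]
  Group 2 (a > b): [(2, 8, 6), (1, 9, 4), (3, 9, 2)]
Optimal job order: [4, 2, 1, 3]
Schedule:
  Job 4: M1 done at 7, M2 done at 18
  Job 2: M1 done at 15, M2 done at 24
  Job 1: M1 done at 24, M2 done at 28
  Job 3: M1 done at 33, M2 done at 35
Makespan = 35

35


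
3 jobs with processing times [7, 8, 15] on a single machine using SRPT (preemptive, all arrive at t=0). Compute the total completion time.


Since all jobs arrive at t=0, SRPT equals SPT ordering.
SPT order: [7, 8, 15]
Completion times:
  Job 1: p=7, C=7
  Job 2: p=8, C=15
  Job 3: p=15, C=30
Total completion time = 7 + 15 + 30 = 52

52


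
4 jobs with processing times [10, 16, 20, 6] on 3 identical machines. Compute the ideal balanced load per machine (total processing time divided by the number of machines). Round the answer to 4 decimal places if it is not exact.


Total processing time = 10 + 16 + 20 + 6 = 52
Number of machines = 3
Ideal balanced load = 52 / 3 = 17.3333

17.3333


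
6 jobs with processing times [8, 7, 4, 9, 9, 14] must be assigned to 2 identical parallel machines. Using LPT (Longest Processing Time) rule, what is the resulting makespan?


Sort jobs in decreasing order (LPT): [14, 9, 9, 8, 7, 4]
Assign each job to the least loaded machine:
  Machine 1: jobs [14, 8, 4], load = 26
  Machine 2: jobs [9, 9, 7], load = 25
Makespan = max load = 26

26


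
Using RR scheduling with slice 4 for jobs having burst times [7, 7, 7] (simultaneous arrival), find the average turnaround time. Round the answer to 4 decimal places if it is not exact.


Time quantum = 4
Execution trace:
  J1 runs 4 units, time = 4
  J2 runs 4 units, time = 8
  J3 runs 4 units, time = 12
  J1 runs 3 units, time = 15
  J2 runs 3 units, time = 18
  J3 runs 3 units, time = 21
Finish times: [15, 18, 21]
Average turnaround = 54/3 = 18.0

18.0
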